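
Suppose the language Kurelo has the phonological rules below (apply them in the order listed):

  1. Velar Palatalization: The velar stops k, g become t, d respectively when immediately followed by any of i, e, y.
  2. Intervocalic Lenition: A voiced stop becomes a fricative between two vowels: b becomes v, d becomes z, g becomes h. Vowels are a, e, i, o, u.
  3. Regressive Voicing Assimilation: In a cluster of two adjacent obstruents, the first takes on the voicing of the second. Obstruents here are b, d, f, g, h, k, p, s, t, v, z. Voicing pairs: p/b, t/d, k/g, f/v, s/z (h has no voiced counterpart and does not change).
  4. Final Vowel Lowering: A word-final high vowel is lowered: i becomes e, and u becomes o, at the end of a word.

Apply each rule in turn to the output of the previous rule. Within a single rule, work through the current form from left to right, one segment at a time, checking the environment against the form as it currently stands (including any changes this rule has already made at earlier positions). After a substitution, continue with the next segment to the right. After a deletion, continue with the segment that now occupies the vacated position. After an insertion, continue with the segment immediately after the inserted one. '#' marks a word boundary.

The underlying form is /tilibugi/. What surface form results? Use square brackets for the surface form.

1 Velar Palatalization: [tilibugi] → [tilibudi]
2 Intervocalic Lenition: [tilibudi] → [tilivuzi]
3 Regressive Voicing Assimilation: no change — [tilivuzi]
4 Final Vowel Lowering: [tilivuzi] → [tilivuze]

[tilivuze]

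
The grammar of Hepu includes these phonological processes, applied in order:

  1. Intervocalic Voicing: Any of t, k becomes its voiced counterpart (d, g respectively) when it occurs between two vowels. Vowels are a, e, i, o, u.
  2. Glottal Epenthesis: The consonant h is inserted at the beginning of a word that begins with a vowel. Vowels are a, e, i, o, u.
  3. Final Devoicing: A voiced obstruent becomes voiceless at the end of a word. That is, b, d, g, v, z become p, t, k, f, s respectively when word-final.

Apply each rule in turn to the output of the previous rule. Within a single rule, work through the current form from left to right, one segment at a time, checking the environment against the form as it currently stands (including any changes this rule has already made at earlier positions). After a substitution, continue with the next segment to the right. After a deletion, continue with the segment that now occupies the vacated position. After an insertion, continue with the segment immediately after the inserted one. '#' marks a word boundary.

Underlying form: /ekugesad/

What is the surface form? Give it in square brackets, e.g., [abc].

1 Intervocalic Voicing: [ekugesad] → [egugesad]
2 Glottal Epenthesis: [egugesad] → [hegugesad]
3 Final Devoicing: [hegugesad] → [hegugesat]

[hegugesat]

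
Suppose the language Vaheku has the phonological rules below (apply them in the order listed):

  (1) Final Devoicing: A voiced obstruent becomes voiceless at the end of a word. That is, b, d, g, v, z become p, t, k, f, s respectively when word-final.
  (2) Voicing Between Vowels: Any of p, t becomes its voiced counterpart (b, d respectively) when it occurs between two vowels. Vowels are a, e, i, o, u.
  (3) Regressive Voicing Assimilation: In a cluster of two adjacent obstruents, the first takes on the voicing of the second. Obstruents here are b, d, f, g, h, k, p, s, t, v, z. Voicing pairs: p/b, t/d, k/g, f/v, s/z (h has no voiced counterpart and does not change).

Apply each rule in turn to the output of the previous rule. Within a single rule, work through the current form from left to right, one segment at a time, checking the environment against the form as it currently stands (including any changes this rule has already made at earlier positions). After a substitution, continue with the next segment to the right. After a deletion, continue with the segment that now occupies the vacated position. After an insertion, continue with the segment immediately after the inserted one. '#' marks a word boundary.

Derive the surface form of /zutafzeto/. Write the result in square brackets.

(1) Final Devoicing: no change — [zutafzeto]
(2) Voicing Between Vowels: [zutafzeto] → [zudafzedo]
(3) Regressive Voicing Assimilation: [zudafzedo] → [zudavzedo]

[zudavzedo]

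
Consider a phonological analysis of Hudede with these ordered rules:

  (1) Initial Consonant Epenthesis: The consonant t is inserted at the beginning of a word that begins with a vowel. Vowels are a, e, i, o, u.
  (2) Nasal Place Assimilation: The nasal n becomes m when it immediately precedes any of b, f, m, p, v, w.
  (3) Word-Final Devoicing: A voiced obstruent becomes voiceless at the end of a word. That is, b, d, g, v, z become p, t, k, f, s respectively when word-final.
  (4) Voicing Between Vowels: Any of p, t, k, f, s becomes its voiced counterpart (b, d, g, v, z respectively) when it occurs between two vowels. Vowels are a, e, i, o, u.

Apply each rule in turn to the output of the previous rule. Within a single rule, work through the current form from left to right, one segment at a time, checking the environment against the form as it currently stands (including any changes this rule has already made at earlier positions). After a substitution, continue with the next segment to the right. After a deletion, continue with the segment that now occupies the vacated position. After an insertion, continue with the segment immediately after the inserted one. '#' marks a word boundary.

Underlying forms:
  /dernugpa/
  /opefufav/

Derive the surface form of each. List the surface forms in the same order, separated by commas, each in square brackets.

[dernugpa], [tobevuvaf]

/dernugpa/:
  (1) Initial Consonant Epenthesis: no change — [dernugpa]
  (2) Nasal Place Assimilation: no change — [dernugpa]
  (3) Word-Final Devoicing: no change — [dernugpa]
  (4) Voicing Between Vowels: no change — [dernugpa]
/opefufav/:
  (1) Initial Consonant Epenthesis: [opefufav] → [topefufav]
  (2) Nasal Place Assimilation: no change — [topefufav]
  (3) Word-Final Devoicing: [topefufav] → [topefufaf]
  (4) Voicing Between Vowels: [topefufaf] → [tobevuvaf]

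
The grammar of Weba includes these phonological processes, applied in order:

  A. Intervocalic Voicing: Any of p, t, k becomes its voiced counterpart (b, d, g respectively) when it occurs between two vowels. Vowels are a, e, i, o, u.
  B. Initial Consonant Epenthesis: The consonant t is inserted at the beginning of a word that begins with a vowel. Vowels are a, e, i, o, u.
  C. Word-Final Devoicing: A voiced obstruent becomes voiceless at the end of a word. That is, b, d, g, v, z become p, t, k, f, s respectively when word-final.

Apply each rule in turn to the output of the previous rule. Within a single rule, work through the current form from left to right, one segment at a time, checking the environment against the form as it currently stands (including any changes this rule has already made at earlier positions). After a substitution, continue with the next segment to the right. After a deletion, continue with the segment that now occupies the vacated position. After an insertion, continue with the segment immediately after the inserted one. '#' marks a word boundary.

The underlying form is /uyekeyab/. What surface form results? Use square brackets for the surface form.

A Intervocalic Voicing: [uyekeyab] → [uyegeyab]
B Initial Consonant Epenthesis: [uyegeyab] → [tuyegeyab]
C Word-Final Devoicing: [tuyegeyab] → [tuyegeyap]

[tuyegeyap]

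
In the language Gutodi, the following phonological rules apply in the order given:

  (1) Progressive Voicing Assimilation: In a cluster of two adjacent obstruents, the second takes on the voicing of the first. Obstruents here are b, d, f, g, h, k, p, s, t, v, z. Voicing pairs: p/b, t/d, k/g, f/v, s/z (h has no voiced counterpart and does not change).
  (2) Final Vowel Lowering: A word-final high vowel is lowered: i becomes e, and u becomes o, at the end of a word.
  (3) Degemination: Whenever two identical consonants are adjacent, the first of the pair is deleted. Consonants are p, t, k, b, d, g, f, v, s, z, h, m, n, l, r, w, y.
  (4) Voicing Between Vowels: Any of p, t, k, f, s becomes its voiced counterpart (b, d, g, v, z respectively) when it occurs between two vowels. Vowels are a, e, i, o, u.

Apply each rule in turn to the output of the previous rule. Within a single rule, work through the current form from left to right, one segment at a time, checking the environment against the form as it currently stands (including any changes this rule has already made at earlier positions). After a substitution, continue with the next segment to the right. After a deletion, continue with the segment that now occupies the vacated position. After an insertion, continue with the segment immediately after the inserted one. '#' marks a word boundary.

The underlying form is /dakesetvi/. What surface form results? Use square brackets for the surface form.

[dagezetfe]

(1) Progressive Voicing Assimilation: [dakesetvi] → [dakesetfi]
(2) Final Vowel Lowering: [dakesetfi] → [dakesetfe]
(3) Degemination: no change — [dakesetfe]
(4) Voicing Between Vowels: [dakesetfe] → [dagezetfe]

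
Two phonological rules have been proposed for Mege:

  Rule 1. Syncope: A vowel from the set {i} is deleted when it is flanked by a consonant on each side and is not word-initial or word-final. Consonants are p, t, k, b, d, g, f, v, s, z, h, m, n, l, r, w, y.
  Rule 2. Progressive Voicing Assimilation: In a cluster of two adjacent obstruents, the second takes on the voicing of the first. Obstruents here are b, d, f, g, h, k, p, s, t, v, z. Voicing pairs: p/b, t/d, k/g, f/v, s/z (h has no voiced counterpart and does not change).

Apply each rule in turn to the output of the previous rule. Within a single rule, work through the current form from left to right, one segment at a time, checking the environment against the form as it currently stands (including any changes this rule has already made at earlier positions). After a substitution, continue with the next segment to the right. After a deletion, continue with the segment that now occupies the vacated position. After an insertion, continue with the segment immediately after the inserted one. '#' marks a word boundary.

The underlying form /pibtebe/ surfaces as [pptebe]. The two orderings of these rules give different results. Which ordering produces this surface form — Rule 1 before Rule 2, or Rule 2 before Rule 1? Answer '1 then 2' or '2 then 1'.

Order 1 then 2:
  1 Syncope: [pibtebe] → [pbtebe]
  2 Progressive Voicing Assimilation: [pbtebe] → [pptebe]
  result: [pptebe]
Order 2 then 1:
  2 Progressive Voicing Assimilation: [pibtebe] → [pibdebe]
  1 Syncope: [pibdebe] → [pbdebe]
  result: [pbdebe]

1 then 2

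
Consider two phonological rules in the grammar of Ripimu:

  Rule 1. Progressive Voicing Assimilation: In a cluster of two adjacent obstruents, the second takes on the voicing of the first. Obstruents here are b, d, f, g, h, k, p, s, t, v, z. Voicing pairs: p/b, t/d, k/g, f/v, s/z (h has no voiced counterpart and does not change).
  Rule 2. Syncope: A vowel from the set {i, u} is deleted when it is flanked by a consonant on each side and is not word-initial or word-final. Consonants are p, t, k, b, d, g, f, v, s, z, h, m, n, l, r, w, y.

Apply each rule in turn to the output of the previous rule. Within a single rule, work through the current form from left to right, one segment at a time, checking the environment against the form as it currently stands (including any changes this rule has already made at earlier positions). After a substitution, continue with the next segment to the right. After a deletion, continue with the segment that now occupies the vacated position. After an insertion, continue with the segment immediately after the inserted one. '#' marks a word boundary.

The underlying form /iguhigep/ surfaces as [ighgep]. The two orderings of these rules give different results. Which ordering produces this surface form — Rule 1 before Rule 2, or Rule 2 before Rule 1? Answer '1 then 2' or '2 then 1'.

Order 1 then 2:
  1 Progressive Voicing Assimilation: no change — [iguhigep]
  2 Syncope: [iguhigep] → [ighgep]
  result: [ighgep]
Order 2 then 1:
  2 Syncope: [iguhigep] → [ighgep]
  1 Progressive Voicing Assimilation: [ighgep] → [ighkep]
  result: [ighkep]

1 then 2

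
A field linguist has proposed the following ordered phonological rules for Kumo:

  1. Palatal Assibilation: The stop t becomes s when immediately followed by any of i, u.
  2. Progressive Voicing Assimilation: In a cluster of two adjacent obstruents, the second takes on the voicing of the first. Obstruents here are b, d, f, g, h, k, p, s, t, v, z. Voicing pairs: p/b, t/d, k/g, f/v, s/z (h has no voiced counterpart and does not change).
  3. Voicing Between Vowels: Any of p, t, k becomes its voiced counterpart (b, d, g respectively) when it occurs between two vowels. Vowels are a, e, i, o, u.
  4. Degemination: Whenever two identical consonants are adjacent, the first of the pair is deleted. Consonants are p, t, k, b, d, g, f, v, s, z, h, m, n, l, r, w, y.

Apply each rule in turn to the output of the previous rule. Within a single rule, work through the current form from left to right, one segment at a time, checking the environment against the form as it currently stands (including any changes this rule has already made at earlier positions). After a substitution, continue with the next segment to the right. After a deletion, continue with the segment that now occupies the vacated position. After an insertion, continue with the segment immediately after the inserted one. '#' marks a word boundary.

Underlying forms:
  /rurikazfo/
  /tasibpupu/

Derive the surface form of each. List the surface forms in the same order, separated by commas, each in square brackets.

/rurikazfo/:
  1 Palatal Assibilation: no change — [rurikazfo]
  2 Progressive Voicing Assimilation: [rurikazfo] → [rurikazvo]
  3 Voicing Between Vowels: [rurikazvo] → [rurigazvo]
  4 Degemination: no change — [rurigazvo]
/tasibpupu/:
  1 Palatal Assibilation: no change — [tasibpupu]
  2 Progressive Voicing Assimilation: [tasibpupu] → [tasibbupu]
  3 Voicing Between Vowels: [tasibbupu] → [tasibbubu]
  4 Degemination: [tasibbubu] → [tasibubu]

[rurigazvo], [tasibubu]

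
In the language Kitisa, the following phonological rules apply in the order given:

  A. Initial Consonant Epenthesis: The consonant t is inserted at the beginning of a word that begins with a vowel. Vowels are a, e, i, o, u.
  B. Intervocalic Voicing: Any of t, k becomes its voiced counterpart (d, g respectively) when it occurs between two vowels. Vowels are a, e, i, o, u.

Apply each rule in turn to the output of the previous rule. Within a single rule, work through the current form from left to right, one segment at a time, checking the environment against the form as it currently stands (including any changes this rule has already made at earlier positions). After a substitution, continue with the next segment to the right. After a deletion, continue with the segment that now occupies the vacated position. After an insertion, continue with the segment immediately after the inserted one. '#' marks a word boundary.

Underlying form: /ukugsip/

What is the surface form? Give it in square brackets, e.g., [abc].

A Initial Consonant Epenthesis: [ukugsip] → [tukugsip]
B Intervocalic Voicing: [tukugsip] → [tugugsip]

[tugugsip]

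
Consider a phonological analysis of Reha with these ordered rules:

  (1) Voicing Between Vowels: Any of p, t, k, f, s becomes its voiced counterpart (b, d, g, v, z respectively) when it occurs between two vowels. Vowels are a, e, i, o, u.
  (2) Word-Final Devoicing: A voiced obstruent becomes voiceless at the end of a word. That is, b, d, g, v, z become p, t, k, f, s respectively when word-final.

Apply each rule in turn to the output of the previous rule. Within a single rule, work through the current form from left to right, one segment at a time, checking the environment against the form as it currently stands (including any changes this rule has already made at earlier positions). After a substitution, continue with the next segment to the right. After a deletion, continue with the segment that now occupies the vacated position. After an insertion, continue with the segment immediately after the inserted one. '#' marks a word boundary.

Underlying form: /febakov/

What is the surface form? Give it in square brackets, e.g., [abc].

(1) Voicing Between Vowels: [febakov] → [febagov]
(2) Word-Final Devoicing: [febagov] → [febagof]

[febagof]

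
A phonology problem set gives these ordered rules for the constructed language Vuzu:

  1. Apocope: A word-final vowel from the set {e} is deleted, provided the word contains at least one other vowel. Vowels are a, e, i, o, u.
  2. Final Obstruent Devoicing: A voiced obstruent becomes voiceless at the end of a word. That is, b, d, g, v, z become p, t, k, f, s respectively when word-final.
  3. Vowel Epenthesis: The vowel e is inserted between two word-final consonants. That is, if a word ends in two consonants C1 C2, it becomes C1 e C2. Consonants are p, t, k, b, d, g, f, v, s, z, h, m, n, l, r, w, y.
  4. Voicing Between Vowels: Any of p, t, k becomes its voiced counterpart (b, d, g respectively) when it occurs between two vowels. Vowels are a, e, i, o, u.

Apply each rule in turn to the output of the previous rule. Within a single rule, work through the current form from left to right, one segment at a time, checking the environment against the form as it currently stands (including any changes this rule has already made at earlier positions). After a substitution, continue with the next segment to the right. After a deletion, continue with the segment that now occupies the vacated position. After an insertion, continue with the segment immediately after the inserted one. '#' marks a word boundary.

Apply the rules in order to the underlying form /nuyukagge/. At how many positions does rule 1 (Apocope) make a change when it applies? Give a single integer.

1

1 Apocope: [nuyukagge] → [nuyukagg]
2 Final Obstruent Devoicing: [nuyukagg] → [nuyukagk]
3 Vowel Epenthesis: [nuyukagk] → [nuyukagek]
4 Voicing Between Vowels: [nuyukagek] → [nuyugagek]
Rule 1 changed 1 position(s).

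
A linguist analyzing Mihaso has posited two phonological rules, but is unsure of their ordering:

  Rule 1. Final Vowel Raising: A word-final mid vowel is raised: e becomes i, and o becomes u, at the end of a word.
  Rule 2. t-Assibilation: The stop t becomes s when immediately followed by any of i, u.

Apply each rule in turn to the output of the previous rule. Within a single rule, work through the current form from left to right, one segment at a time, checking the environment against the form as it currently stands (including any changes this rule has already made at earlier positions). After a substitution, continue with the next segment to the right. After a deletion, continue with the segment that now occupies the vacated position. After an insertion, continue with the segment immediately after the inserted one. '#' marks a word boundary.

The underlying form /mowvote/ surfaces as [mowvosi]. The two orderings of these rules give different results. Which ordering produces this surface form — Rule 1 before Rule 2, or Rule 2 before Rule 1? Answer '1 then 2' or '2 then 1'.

1 then 2

Order 1 then 2:
  1 Final Vowel Raising: [mowvote] → [mowvoti]
  2 t-Assibilation: [mowvoti] → [mowvosi]
  result: [mowvosi]
Order 2 then 1:
  2 t-Assibilation: no change — [mowvote]
  1 Final Vowel Raising: [mowvote] → [mowvoti]
  result: [mowvoti]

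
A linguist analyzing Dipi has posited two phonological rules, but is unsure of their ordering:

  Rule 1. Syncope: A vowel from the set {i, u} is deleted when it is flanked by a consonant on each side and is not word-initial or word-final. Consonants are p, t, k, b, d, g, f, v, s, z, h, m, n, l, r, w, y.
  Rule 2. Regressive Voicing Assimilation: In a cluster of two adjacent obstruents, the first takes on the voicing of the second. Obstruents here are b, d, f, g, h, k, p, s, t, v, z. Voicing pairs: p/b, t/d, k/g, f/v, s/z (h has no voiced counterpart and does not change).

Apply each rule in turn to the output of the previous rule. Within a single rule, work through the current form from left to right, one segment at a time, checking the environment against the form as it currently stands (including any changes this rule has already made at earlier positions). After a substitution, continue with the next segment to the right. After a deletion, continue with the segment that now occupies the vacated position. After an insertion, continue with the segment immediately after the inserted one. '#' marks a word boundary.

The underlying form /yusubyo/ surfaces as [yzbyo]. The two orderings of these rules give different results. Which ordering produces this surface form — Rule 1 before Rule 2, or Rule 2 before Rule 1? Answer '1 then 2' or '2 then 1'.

1 then 2

Order 1 then 2:
  1 Syncope: [yusubyo] → [ysbyo]
  2 Regressive Voicing Assimilation: [ysbyo] → [yzbyo]
  result: [yzbyo]
Order 2 then 1:
  2 Regressive Voicing Assimilation: no change — [yusubyo]
  1 Syncope: [yusubyo] → [ysbyo]
  result: [ysbyo]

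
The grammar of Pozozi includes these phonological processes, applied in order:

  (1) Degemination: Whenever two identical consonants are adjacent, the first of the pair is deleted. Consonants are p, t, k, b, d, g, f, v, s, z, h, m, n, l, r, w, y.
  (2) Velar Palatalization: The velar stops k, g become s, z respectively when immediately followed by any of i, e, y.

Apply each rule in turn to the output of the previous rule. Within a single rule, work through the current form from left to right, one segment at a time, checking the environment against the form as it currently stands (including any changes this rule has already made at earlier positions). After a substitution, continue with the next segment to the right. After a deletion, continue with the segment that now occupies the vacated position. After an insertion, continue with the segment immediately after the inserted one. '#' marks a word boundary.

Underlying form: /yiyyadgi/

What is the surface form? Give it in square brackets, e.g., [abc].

[yiyadzi]

(1) Degemination: [yiyyadgi] → [yiyadgi]
(2) Velar Palatalization: [yiyadgi] → [yiyadzi]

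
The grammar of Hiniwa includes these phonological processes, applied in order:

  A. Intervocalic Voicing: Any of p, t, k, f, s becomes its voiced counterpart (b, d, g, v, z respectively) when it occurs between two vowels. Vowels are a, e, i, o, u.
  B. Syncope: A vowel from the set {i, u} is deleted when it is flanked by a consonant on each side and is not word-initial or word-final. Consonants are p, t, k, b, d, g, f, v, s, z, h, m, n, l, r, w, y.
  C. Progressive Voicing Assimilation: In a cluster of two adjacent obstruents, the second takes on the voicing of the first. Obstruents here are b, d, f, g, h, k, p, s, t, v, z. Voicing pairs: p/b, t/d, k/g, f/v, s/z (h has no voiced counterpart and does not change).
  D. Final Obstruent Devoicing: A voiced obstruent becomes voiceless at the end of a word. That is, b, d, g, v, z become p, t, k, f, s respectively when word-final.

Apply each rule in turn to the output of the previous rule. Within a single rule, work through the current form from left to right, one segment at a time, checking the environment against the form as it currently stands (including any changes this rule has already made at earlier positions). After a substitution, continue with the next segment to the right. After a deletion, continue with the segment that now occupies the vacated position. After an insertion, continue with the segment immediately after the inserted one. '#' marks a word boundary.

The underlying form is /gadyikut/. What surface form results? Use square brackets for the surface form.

A Intervocalic Voicing: [gadyikut] → [gadyigut]
B Syncope: [gadyigut] → [gadygt]
C Progressive Voicing Assimilation: [gadygt] → [gadygd]
D Final Obstruent Devoicing: [gadygd] → [gadygt]

[gadygt]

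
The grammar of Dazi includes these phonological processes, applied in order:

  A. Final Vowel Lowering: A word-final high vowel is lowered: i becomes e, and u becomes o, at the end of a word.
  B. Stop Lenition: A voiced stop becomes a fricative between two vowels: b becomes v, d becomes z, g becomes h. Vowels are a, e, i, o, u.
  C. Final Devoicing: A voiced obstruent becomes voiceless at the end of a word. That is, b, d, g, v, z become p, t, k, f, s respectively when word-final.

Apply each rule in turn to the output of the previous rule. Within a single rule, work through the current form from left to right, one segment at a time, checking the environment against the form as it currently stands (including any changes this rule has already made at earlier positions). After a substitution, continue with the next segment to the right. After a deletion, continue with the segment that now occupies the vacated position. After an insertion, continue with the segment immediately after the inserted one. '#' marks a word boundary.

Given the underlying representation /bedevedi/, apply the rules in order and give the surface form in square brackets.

[bezeveze]

A Final Vowel Lowering: [bedevedi] → [bedevede]
B Stop Lenition: [bedevede] → [bezeveze]
C Final Devoicing: no change — [bezeveze]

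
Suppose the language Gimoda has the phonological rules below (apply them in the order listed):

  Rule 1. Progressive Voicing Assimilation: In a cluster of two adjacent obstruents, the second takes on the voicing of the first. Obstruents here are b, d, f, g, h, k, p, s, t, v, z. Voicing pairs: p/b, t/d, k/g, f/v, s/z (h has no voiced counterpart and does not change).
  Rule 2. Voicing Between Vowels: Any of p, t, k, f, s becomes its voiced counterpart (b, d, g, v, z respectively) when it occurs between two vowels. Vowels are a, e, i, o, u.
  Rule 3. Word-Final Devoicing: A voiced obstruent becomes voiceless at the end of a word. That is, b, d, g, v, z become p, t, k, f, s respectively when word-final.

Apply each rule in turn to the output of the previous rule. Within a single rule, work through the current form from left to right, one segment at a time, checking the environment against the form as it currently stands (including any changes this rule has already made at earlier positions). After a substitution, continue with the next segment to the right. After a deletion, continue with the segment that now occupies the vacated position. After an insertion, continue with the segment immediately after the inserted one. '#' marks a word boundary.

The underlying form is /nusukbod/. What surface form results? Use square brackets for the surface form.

[nuzukpot]

Rule 1 Progressive Voicing Assimilation: [nusukbod] → [nusukpod]
Rule 2 Voicing Between Vowels: [nusukpod] → [nuzukpod]
Rule 3 Word-Final Devoicing: [nuzukpod] → [nuzukpot]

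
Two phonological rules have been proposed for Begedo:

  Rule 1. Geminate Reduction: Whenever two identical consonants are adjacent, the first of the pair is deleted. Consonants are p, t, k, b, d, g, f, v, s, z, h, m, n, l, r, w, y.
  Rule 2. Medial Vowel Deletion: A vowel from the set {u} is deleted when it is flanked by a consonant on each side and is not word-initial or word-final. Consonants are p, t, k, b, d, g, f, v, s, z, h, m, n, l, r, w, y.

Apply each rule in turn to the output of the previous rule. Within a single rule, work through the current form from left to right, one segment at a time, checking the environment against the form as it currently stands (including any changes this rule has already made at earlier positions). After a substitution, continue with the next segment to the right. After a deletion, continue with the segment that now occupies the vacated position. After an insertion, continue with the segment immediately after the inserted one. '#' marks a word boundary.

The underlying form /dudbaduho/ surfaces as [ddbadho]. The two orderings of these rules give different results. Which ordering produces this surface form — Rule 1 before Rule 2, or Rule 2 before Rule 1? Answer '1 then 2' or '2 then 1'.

1 then 2

Order 1 then 2:
  1 Geminate Reduction: no change — [dudbaduho]
  2 Medial Vowel Deletion: [dudbaduho] → [ddbadho]
  result: [ddbadho]
Order 2 then 1:
  2 Medial Vowel Deletion: [dudbaduho] → [ddbadho]
  1 Geminate Reduction: [ddbadho] → [dbadho]
  result: [dbadho]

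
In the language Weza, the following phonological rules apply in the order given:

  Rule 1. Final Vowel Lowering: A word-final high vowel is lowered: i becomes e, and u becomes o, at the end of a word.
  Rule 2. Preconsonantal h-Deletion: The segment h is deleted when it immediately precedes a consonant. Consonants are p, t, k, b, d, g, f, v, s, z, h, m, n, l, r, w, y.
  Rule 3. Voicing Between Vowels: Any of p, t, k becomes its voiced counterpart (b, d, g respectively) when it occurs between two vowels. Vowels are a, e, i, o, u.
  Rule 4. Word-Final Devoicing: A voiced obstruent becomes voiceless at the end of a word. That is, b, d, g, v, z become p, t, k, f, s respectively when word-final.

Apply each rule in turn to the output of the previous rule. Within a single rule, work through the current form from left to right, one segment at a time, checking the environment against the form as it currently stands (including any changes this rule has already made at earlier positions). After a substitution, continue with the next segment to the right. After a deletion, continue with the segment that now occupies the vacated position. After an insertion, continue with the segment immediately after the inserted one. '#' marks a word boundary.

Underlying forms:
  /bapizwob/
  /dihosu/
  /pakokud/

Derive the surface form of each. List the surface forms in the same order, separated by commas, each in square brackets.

/bapizwob/:
  Rule 1 Final Vowel Lowering: no change — [bapizwob]
  Rule 2 Preconsonantal h-Deletion: no change — [bapizwob]
  Rule 3 Voicing Between Vowels: [bapizwob] → [babizwob]
  Rule 4 Word-Final Devoicing: [babizwob] → [babizwop]
/dihosu/:
  Rule 1 Final Vowel Lowering: [dihosu] → [dihoso]
  Rule 2 Preconsonantal h-Deletion: no change — [dihoso]
  Rule 3 Voicing Between Vowels: no change — [dihoso]
  Rule 4 Word-Final Devoicing: no change — [dihoso]
/pakokud/:
  Rule 1 Final Vowel Lowering: no change — [pakokud]
  Rule 2 Preconsonantal h-Deletion: no change — [pakokud]
  Rule 3 Voicing Between Vowels: [pakokud] → [pagogud]
  Rule 4 Word-Final Devoicing: [pagogud] → [pagogut]

[babizwop], [dihoso], [pagogut]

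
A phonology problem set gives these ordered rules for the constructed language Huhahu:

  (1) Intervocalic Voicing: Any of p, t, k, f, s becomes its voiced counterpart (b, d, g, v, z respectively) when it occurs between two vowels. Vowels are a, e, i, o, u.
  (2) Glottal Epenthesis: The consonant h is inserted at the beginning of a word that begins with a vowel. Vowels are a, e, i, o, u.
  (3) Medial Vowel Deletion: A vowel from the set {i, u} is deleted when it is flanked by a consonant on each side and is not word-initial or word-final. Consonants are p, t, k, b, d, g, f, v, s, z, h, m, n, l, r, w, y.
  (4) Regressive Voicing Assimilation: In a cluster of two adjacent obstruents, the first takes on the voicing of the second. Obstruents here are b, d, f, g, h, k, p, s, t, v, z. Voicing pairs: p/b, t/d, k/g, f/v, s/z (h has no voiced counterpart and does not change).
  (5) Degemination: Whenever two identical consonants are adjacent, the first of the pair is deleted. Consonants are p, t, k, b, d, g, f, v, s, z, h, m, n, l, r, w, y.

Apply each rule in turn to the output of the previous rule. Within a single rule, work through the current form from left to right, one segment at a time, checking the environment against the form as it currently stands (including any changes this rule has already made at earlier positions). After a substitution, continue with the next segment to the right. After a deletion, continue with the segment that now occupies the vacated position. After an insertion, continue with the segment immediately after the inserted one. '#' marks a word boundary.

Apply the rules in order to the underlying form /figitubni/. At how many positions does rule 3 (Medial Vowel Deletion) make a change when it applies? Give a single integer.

3

(1) Intervocalic Voicing: [figitubni] → [figidubni]
(2) Glottal Epenthesis: no change — [figidubni]
(3) Medial Vowel Deletion: [figidubni] → [fgdbni]
(4) Regressive Voicing Assimilation: [fgdbni] → [vgdbni]
(5) Degemination: no change — [vgdbni]
Rule 3 changed 3 position(s).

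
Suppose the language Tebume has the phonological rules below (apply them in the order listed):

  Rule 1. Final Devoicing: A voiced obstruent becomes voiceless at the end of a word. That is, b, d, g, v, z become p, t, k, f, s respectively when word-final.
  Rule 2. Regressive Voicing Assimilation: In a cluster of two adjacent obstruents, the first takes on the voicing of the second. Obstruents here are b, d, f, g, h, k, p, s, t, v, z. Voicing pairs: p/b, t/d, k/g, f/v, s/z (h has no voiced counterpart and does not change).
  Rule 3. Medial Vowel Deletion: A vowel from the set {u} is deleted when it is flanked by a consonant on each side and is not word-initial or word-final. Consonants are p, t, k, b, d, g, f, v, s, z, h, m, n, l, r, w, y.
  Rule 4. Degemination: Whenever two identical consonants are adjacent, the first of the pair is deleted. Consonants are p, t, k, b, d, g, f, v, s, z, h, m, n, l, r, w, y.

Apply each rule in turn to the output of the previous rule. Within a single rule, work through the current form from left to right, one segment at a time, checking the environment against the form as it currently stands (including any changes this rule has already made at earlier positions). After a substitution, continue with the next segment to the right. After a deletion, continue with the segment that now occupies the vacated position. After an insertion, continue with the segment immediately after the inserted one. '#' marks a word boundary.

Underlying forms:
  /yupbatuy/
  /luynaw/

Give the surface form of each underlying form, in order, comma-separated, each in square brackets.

/yupbatuy/:
  Rule 1 Final Devoicing: no change — [yupbatuy]
  Rule 2 Regressive Voicing Assimilation: [yupbatuy] → [yubbatuy]
  Rule 3 Medial Vowel Deletion: [yubbatuy] → [ybbaty]
  Rule 4 Degemination: [ybbaty] → [ybaty]
/luynaw/:
  Rule 1 Final Devoicing: no change — [luynaw]
  Rule 2 Regressive Voicing Assimilation: no change — [luynaw]
  Rule 3 Medial Vowel Deletion: [luynaw] → [lynaw]
  Rule 4 Degemination: no change — [lynaw]

[ybaty], [lynaw]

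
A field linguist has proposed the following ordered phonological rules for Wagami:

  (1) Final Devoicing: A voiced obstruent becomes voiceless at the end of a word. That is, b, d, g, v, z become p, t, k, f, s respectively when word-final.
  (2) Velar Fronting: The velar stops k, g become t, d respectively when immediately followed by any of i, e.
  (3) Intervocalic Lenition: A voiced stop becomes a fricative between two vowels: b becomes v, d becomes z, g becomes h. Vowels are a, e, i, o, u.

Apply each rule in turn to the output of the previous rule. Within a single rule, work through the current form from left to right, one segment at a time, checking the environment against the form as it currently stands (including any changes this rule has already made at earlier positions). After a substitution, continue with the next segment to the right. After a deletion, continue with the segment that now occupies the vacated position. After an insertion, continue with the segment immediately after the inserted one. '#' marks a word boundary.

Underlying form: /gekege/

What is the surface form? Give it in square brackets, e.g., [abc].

[deteze]

(1) Final Devoicing: no change — [gekege]
(2) Velar Fronting: [gekege] → [detede]
(3) Intervocalic Lenition: [detede] → [deteze]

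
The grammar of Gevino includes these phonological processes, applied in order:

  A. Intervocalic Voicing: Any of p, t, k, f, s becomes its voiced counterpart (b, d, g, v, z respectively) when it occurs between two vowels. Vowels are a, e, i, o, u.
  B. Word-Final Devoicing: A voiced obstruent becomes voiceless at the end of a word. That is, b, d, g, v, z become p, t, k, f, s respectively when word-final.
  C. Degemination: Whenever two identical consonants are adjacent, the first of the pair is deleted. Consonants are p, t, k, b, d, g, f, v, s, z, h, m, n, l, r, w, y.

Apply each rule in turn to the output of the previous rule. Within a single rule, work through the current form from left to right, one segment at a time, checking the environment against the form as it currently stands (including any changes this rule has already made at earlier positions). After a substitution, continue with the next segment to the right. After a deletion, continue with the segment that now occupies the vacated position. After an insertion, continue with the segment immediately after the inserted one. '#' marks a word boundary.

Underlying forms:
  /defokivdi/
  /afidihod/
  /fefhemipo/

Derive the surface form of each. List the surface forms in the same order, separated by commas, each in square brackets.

[devogivdi], [avidihot], [fefhemibo]

/defokivdi/:
  A Intervocalic Voicing: [defokivdi] → [devogivdi]
  B Word-Final Devoicing: no change — [devogivdi]
  C Degemination: no change — [devogivdi]
/afidihod/:
  A Intervocalic Voicing: [afidihod] → [avidihod]
  B Word-Final Devoicing: [avidihod] → [avidihot]
  C Degemination: no change — [avidihot]
/fefhemipo/:
  A Intervocalic Voicing: [fefhemipo] → [fefhemibo]
  B Word-Final Devoicing: no change — [fefhemibo]
  C Degemination: no change — [fefhemibo]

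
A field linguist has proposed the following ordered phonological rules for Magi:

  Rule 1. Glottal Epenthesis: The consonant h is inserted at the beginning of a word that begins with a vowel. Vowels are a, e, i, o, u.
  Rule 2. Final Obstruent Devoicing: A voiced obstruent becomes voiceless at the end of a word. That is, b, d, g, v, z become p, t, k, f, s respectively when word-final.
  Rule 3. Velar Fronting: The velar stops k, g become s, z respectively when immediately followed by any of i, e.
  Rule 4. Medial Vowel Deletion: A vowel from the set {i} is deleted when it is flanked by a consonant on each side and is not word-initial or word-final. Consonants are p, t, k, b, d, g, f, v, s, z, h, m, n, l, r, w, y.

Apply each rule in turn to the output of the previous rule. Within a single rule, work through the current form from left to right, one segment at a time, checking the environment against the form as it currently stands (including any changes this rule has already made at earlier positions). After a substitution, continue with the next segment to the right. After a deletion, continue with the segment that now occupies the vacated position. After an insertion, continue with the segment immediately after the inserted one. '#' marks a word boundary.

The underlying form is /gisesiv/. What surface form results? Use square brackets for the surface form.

[zsesf]

Rule 1 Glottal Epenthesis: no change — [gisesiv]
Rule 2 Final Obstruent Devoicing: [gisesiv] → [gisesif]
Rule 3 Velar Fronting: [gisesif] → [zisesif]
Rule 4 Medial Vowel Deletion: [zisesif] → [zsesf]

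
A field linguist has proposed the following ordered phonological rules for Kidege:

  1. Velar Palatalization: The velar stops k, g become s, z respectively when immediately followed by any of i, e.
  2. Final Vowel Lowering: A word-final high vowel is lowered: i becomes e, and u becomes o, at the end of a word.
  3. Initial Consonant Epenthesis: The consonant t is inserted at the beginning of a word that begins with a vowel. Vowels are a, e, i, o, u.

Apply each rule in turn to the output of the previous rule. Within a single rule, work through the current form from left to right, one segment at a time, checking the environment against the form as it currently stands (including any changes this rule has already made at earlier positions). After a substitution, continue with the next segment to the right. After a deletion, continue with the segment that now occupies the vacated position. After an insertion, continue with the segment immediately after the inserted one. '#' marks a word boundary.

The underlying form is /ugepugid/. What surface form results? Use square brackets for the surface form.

1 Velar Palatalization: [ugepugid] → [uzepuzid]
2 Final Vowel Lowering: no change — [uzepuzid]
3 Initial Consonant Epenthesis: [uzepuzid] → [tuzepuzid]

[tuzepuzid]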